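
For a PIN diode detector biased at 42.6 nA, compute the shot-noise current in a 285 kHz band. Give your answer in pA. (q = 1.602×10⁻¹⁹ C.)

62.4 pA

I_n = √(2qI·B)
2qI·B = 2 × 1.602×10⁻¹⁹ × 4.26×10⁻⁸ × 2.85×10⁵ = 3.89×10⁻²¹ A²
I_n = √(3.89×10⁻²¹) = 6.24×10⁻¹¹ A = 62.4 pA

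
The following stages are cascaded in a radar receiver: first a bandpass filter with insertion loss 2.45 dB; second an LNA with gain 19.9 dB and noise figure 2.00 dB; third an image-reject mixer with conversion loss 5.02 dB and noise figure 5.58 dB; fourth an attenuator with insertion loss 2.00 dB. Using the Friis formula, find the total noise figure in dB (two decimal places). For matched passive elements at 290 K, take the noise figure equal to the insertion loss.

4.57 dB

Convert to linear (a loss of L dB is a gain of −L dB): F_i = 10^(NF_i/10), G_i = 10^(G_i,dB/10)
  Stage 1: F_1 = 10^(2.45/10) = 1.758, G_1 = 10^(−2.45/10) = 0.5689
  Stage 2: F_2 = 10^(2.00/10) = 1.585, G_2 = 10^(19.9/10) = 97.72
  Stage 3: F_3 = 10^(5.58/10) = 3.614, G_3 = 10^(−5.02/10) = 0.3148
  Stage 4: F_4 = 10^(2.00/10) = 1.585, G_4 = 10^(−2.00/10) = 0.6310
Friis cascade:
  F = 1.758 + (1.585 − 1)/0.5689 + (3.614 − 1)/55.59 + (1.585 − 1)/17.50 = 2.867
NF = 10 log₁₀(2.867) = 4.57 dB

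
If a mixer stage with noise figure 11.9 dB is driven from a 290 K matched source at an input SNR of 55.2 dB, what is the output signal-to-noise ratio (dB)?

By definition F = SNR_in/SNR_out, so in dB: SNR_out = SNR_in − NF
SNR_out = 55.2 − 11.9 = 43.3 dB

43.3 dB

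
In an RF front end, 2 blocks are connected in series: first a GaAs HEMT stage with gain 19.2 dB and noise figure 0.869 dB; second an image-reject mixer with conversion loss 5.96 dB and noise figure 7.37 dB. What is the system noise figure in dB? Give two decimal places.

Convert to linear (a loss of L dB is a gain of −L dB): F_i = 10^(NF_i/10), G_i = 10^(G_i,dB/10)
  Stage 1: F_1 = 10^(0.869/10) = 1.222, G_1 = 10^(19.2/10) = 83.18
  Stage 2: F_2 = 10^(7.37/10) = 5.458, G_2 = 10^(−5.96/10) = 0.2535
Friis cascade:
  F = 1.222 + (5.458 − 1)/83.18 = 1.275
NF = 10 log₁₀(1.275) = 1.06 dB

1.06 dB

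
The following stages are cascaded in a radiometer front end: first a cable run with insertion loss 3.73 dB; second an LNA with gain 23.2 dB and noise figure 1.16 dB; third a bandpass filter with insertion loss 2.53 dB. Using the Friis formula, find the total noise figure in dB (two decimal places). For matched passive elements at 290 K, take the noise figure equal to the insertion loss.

4.90 dB

Convert to linear (a loss of L dB is a gain of −L dB): F_i = 10^(NF_i/10), G_i = 10^(G_i,dB/10)
  Stage 1: F_1 = 10^(3.73/10) = 2.360, G_1 = 10^(−3.73/10) = 0.4236
  Stage 2: F_2 = 10^(1.16/10) = 1.306, G_2 = 10^(23.2/10) = 208.9
  Stage 3: F_3 = 10^(2.53/10) = 1.791, G_3 = 10^(−2.53/10) = 0.5585
Friis cascade:
  F = 2.360 + (1.306 − 1)/0.4236 + (1.791 − 1)/88.51 = 3.092
NF = 10 log₁₀(3.092) = 4.90 dB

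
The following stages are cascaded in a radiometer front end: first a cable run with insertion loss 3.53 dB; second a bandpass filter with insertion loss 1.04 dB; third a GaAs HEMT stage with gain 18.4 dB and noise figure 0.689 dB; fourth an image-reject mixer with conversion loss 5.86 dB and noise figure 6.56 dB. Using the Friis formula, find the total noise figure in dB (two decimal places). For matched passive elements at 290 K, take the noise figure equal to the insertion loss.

Convert to linear (a loss of L dB is a gain of −L dB): F_i = 10^(NF_i/10), G_i = 10^(G_i,dB/10)
  Stage 1: F_1 = 10^(3.53/10) = 2.254, G_1 = 10^(−3.53/10) = 0.4436
  Stage 2: F_2 = 10^(1.04/10) = 1.271, G_2 = 10^(−1.04/10) = 0.7870
  Stage 3: F_3 = 10^(0.689/10) = 1.172, G_3 = 10^(18.4/10) = 69.18
  Stage 4: F_4 = 10^(6.56/10) = 4.529, G_4 = 10^(−5.86/10) = 0.2594
Friis cascade:
  F = 2.254 + (1.271 − 1)/0.4436 + (1.172 − 1)/0.3491 + (4.529 − 1)/24.15 = 3.503
NF = 10 log₁₀(3.503) = 5.44 dB

5.44 dB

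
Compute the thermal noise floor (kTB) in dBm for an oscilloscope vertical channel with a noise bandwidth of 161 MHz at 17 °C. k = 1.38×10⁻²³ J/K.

T = 17 °C + 273.15 = 290.15 K
P_n = kTB = 1.38×10⁻²³ × 290.15 × 1.61×10⁸ = 6.45×10⁻¹³ W
In dBm: 10 log₁₀(6.45×10⁻¹³ / 10⁻³) = −91.9 dBm

−91.9 dBm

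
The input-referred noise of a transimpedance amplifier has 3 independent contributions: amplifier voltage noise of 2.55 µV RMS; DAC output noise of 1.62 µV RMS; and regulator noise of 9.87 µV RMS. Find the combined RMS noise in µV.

Uncorrelated sources add in power (mean-square): V_tot = √(ΣV_i²)
V_tot = √[(2.55×10⁻⁶)² + (1.62×10⁻⁶)² + (9.87×10⁻⁶)²] = 1.03×10⁻⁵ V = 10.3 µV

10.3 µV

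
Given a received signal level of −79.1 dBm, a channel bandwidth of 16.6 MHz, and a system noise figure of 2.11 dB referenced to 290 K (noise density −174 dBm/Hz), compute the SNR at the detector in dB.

20.6 dB

Noise floor: N = −174 + 10 log₁₀(B) + NF
10 log₁₀(1.66×10⁷) = 72.2 dB
N = −174 + 72.2 + 2.11 = −99.69 dBm
SNR = P_sig − N = −79.1 − (−99.69) = 20.59 dB → 20.6 dB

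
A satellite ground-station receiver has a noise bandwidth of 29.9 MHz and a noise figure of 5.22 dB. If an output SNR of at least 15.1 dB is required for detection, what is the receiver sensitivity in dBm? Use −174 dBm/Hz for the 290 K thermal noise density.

−78.9 dBm

Sensitivity = −174 + 10 log₁₀(B) + NF + SNR_min
= −174 + 74.76 + 5.22 + 15.1
= −78.92 dBm → −78.9 dBm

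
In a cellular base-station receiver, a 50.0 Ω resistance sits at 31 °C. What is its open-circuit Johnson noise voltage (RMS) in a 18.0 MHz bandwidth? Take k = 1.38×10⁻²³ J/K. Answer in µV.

T = 31 °C + 273.15 = 304.15 K
V_n = √(4kTRB)
4kTRB = 4 × 1.38×10⁻²³ × 304.15 × 5.00×10¹ × 1.80×10⁷ = 1.51×10⁻¹¹ V²
V_n = √(1.51×10⁻¹¹) = 3.89×10⁻⁶ V = 3.89 µV

3.89 µV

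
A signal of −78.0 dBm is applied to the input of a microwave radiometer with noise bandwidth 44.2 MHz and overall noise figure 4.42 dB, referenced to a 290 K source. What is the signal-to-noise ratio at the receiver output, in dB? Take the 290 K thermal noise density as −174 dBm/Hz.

15.1 dB

Noise floor: N = −174 + 10 log₁₀(B) + NF
10 log₁₀(4.42×10⁷) = 76.45 dB
N = −174 + 76.45 + 4.42 = −93.13 dBm
SNR = P_sig − N = −78.0 − (−93.13) = 15.13 dB → 15.1 dB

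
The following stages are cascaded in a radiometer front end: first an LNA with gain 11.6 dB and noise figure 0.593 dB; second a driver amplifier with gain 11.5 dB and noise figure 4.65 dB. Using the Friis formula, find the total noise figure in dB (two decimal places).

Convert to linear (a loss of L dB is a gain of −L dB): F_i = 10^(NF_i/10), G_i = 10^(G_i,dB/10)
  Stage 1: F_1 = 10^(0.593/10) = 1.146, G_1 = 10^(11.6/10) = 14.45
  Stage 2: F_2 = 10^(4.65/10) = 2.917, G_2 = 10^(11.5/10) = 14.13
Friis cascade:
  F = 1.146 + (2.917 − 1)/14.45 = 1.279
NF = 10 log₁₀(1.279) = 1.07 dB

1.07 dB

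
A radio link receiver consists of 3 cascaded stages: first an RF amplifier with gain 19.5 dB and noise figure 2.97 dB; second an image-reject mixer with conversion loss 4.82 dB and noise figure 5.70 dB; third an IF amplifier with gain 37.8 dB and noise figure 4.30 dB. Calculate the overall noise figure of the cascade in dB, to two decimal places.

3.16 dB

Convert to linear (a loss of L dB is a gain of −L dB): F_i = 10^(NF_i/10), G_i = 10^(G_i,dB/10)
  Stage 1: F_1 = 10^(2.97/10) = 1.982, G_1 = 10^(19.5/10) = 89.13
  Stage 2: F_2 = 10^(5.70/10) = 3.715, G_2 = 10^(−4.82/10) = 0.3296
  Stage 3: F_3 = 10^(4.30/10) = 2.692, G_3 = 10^(37.8/10) = 6026
Friis cascade:
  F = 1.982 + (3.715 − 1)/89.13 + (2.692 − 1)/29.38 = 2.070
NF = 10 log₁₀(2.070) = 3.16 dB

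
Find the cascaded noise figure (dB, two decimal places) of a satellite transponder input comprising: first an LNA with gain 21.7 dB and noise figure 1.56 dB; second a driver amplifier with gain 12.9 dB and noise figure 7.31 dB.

Convert to linear (a loss of L dB is a gain of −L dB): F_i = 10^(NF_i/10), G_i = 10^(G_i,dB/10)
  Stage 1: F_1 = 10^(1.56/10) = 1.432, G_1 = 10^(21.7/10) = 147.9
  Stage 2: F_2 = 10^(7.31/10) = 5.383, G_2 = 10^(12.9/10) = 19.50
Friis cascade:
  F = 1.432 + (5.383 − 1)/147.9 = 1.462
NF = 10 log₁₀(1.462) = 1.65 dB

1.65 dB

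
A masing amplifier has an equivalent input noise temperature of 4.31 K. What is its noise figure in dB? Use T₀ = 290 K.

0.064 dB

F = 1 + T_e/T₀ = 1 + 4.31/290 = 1.01486
NF = 10 log₁₀(1.01486) = 0.064 dB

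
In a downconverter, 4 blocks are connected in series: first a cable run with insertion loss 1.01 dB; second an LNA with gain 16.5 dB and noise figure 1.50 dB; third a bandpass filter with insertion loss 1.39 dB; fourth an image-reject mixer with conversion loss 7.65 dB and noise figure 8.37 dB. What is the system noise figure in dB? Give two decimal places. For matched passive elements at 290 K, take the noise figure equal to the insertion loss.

3.06 dB

Convert to linear (a loss of L dB is a gain of −L dB): F_i = 10^(NF_i/10), G_i = 10^(G_i,dB/10)
  Stage 1: F_1 = 10^(1.01/10) = 1.262, G_1 = 10^(−1.01/10) = 0.7925
  Stage 2: F_2 = 10^(1.50/10) = 1.413, G_2 = 10^(16.5/10) = 44.67
  Stage 3: F_3 = 10^(1.39/10) = 1.377, G_3 = 10^(−1.39/10) = 0.7261
  Stage 4: F_4 = 10^(8.37/10) = 6.871, G_4 = 10^(−7.65/10) = 0.1718
Friis cascade:
  F = 1.262 + (1.413 − 1)/0.7925 + (1.377 − 1)/35.40 + (6.871 − 1)/25.70 = 2.021
NF = 10 log₁₀(2.021) = 3.06 dB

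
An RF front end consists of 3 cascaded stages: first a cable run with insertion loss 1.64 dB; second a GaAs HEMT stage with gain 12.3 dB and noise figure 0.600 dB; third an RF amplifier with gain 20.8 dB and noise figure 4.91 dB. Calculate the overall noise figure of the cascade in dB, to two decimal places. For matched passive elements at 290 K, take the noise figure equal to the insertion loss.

2.68 dB

Convert to linear (a loss of L dB is a gain of −L dB): F_i = 10^(NF_i/10), G_i = 10^(G_i,dB/10)
  Stage 1: F_1 = 10^(1.64/10) = 1.459, G_1 = 10^(−1.64/10) = 0.6855
  Stage 2: F_2 = 10^(0.600/10) = 1.148, G_2 = 10^(12.3/10) = 16.98
  Stage 3: F_3 = 10^(4.91/10) = 3.097, G_3 = 10^(20.8/10) = 120.2
Friis cascade:
  F = 1.459 + (1.148 − 1)/0.6855 + (3.097 − 1)/11.64 = 1.855
NF = 10 log₁₀(1.855) = 2.68 dB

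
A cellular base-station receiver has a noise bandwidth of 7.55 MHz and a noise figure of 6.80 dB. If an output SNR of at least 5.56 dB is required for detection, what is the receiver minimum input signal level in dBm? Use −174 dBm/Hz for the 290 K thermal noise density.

−92.9 dBm

Sensitivity = −174 + 10 log₁₀(B) + NF + SNR_min
= −174 + 68.78 + 6.80 + 5.56
= −92.86 dBm → −92.9 dBm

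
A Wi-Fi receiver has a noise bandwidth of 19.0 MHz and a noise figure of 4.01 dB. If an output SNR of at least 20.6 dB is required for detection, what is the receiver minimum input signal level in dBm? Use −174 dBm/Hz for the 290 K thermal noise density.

Sensitivity = −174 + 10 log₁₀(B) + NF + SNR_min
= −174 + 72.79 + 4.01 + 20.6
= −76.60 dBm → −76.6 dBm

−76.6 dBm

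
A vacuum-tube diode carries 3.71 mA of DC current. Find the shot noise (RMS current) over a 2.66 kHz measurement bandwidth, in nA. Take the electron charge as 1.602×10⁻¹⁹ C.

I_n = √(2qI·B)
2qI·B = 2 × 1.602×10⁻¹⁹ × 3.71×10⁻³ × 2.66×10³ = 3.16×10⁻¹⁸ A²
I_n = √(3.16×10⁻¹⁸) = 1.78×10⁻⁹ A = 1.78 nA

1.78 nA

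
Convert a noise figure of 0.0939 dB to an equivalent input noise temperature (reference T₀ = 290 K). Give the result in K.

6.34 K

F = 10^(0.0939/10) = 1.02186
T_e = (F − 1)·T₀ = (1.02186 − 1) × 290 = 6.34 K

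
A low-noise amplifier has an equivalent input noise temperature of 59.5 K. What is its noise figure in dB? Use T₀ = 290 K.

F = 1 + T_e/T₀ = 1 + 59.5/290 = 1.20517
NF = 10 log₁₀(1.20517) = 0.810 dB

0.810 dB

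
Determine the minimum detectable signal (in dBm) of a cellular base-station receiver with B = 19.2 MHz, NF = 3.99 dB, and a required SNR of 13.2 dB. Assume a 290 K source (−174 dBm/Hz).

−84.0 dBm

Sensitivity = −174 + 10 log₁₀(B) + NF + SNR_min
= −174 + 72.83 + 3.99 + 13.2
= −83.98 dBm → −84.0 dBm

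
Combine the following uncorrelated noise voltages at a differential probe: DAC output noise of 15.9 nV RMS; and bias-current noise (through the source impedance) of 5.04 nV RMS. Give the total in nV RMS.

16.7 nV

Uncorrelated sources add in power (mean-square): V_tot = √(ΣV_i²)
V_tot = √[(1.59×10⁻⁸)² + (5.04×10⁻⁹)²] = 1.67×10⁻⁸ V = 16.7 nV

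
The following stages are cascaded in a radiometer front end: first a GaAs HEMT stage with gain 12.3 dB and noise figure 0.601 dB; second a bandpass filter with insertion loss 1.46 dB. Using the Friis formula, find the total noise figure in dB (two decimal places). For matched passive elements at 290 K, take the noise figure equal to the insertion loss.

0.69 dB

Convert to linear (a loss of L dB is a gain of −L dB): F_i = 10^(NF_i/10), G_i = 10^(G_i,dB/10)
  Stage 1: F_1 = 10^(0.601/10) = 1.148, G_1 = 10^(12.3/10) = 16.98
  Stage 2: F_2 = 10^(1.46/10) = 1.400, G_2 = 10^(−1.46/10) = 0.7145
Friis cascade:
  F = 1.148 + (1.400 − 1)/16.98 = 1.172
NF = 10 log₁₀(1.172) = 0.69 dB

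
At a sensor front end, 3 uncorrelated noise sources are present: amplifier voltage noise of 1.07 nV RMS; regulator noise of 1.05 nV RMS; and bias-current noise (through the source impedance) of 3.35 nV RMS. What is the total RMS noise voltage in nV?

3.67 nV

Uncorrelated sources add in power (mean-square): V_tot = √(ΣV_i²)
V_tot = √[(1.07×10⁻⁹)² + (1.05×10⁻⁹)² + (3.35×10⁻⁹)²] = 3.67×10⁻⁹ V = 3.67 nV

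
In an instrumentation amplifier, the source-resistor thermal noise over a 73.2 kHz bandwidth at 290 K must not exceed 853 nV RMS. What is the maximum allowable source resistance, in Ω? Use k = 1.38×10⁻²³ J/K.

Johnson–Nyquist: V_n = √(4kTRB) ⇒ R = V_n² / (4kTB)
4kTB = 4 × 1.38×10⁻²³ × 290 × 7.32×10⁴ = 1.17×10⁻¹⁵
R = (8.53×10⁻⁷)² / 1.17×10⁻¹⁵ = 6.21×10² Ω = 621 Ω

621 Ω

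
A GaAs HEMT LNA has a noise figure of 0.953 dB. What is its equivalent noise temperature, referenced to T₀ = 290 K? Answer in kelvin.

F = 10^(0.953/10) = 1.24537
T_e = (F − 1)·T₀ = (1.24537 − 1) × 290 = 71.2 K

71.2 K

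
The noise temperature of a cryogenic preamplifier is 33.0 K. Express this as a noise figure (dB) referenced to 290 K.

F = 1 + T_e/T₀ = 1 + 33.0/290 = 1.11379
NF = 10 log₁₀(1.11379) = 0.468 dB

0.468 dB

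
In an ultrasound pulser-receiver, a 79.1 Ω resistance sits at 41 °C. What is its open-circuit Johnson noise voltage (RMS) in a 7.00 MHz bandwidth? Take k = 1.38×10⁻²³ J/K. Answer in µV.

T = 41 °C + 273.15 = 314.15 K
V_n = √(4kTRB)
4kTRB = 4 × 1.38×10⁻²³ × 314.15 × 7.91×10¹ × 7.00×10⁶ = 9.60×10⁻¹² V²
V_n = √(9.60×10⁻¹²) = 3.10×10⁻⁶ V = 3.10 µV

3.10 µV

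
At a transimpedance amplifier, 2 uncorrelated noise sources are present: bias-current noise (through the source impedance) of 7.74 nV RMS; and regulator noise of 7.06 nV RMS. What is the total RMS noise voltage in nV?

Uncorrelated sources add in power (mean-square): V_tot = √(ΣV_i²)
V_tot = √[(7.74×10⁻⁹)² + (7.06×10⁻⁹)²] = 1.05×10⁻⁸ V = 10.5 nV

10.5 nV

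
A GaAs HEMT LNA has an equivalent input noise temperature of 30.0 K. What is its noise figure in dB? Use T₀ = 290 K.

F = 1 + T_e/T₀ = 1 + 30.0/290 = 1.10345
NF = 10 log₁₀(1.10345) = 0.428 dB

0.428 dB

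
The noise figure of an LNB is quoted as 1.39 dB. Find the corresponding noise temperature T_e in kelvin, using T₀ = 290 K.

109 K

F = 10^(1.39/10) = 1.37721
T_e = (F − 1)·T₀ = (1.37721 − 1) × 290 = 109 K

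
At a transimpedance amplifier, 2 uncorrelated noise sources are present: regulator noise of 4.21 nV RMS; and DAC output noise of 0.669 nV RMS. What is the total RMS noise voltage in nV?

4.26 nV

Uncorrelated sources add in power (mean-square): V_tot = √(ΣV_i²)
V_tot = √[(4.21×10⁻⁹)² + (6.69×10⁻¹⁰)²] = 4.26×10⁻⁹ V = 4.26 nV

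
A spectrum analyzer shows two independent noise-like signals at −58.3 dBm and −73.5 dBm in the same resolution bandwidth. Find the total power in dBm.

Convert to linear, add, convert back:
P₁ = 1.48×10⁻⁹ W, P₂ = 4.47×10⁻¹¹ W
P_tot = 1.52×10⁻⁹ W → 10 log₁₀(P_tot / 10⁻³) = −58.2 dBm

−58.2 dBm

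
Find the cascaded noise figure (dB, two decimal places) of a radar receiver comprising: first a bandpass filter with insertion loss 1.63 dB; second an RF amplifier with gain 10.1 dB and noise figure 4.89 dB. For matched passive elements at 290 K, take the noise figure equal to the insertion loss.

6.52 dB

Convert to linear (a loss of L dB is a gain of −L dB): F_i = 10^(NF_i/10), G_i = 10^(G_i,dB/10)
  Stage 1: F_1 = 10^(1.63/10) = 1.455, G_1 = 10^(−1.63/10) = 0.6871
  Stage 2: F_2 = 10^(4.89/10) = 3.083, G_2 = 10^(10.1/10) = 10.23
Friis cascade:
  F = 1.455 + (3.083 − 1)/0.6871 = 4.487
NF = 10 log₁₀(4.487) = 6.52 dB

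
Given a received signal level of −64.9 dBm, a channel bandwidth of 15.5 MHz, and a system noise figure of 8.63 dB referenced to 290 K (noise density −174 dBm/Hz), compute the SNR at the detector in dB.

28.6 dB

Noise floor: N = −174 + 10 log₁₀(B) + NF
10 log₁₀(1.55×10⁷) = 71.9 dB
N = −174 + 71.9 + 8.63 = −93.47 dBm
SNR = P_sig − N = −64.9 − (−93.47) = 28.57 dB → 28.6 dB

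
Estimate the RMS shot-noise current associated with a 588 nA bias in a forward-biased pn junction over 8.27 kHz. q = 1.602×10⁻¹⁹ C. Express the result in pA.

39.5 pA

I_n = √(2qI·B)
2qI·B = 2 × 1.602×10⁻¹⁹ × 5.88×10⁻⁷ × 8.27×10³ = 1.56×10⁻²¹ A²
I_n = √(1.56×10⁻²¹) = 3.95×10⁻¹¹ A = 39.5 pA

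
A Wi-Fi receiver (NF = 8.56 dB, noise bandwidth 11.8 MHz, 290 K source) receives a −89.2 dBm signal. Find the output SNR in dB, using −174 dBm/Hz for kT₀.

Noise floor: N = −174 + 10 log₁₀(B) + NF
10 log₁₀(1.18×10⁷) = 70.72 dB
N = −174 + 70.72 + 8.56 = −94.72 dBm
SNR = P_sig − N = −89.2 − (−94.72) = 5.52 dB → 5.5 dB

5.5 dB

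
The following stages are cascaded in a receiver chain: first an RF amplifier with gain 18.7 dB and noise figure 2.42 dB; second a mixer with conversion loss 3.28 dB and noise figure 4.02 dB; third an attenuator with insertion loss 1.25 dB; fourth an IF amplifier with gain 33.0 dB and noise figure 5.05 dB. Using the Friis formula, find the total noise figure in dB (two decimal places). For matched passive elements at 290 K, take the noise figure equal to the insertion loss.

2.70 dB

Convert to linear (a loss of L dB is a gain of −L dB): F_i = 10^(NF_i/10), G_i = 10^(G_i,dB/10)
  Stage 1: F_1 = 10^(2.42/10) = 1.746, G_1 = 10^(18.7/10) = 74.13
  Stage 2: F_2 = 10^(4.02/10) = 2.523, G_2 = 10^(−3.28/10) = 0.4699
  Stage 3: F_3 = 10^(1.25/10) = 1.334, G_3 = 10^(−1.25/10) = 0.7499
  Stage 4: F_4 = 10^(5.05/10) = 3.199, G_4 = 10^(33.0/10) = 1995
Friis cascade:
  F = 1.746 + (2.523 − 1)/74.13 + (1.334 − 1)/34.83 + (3.199 − 1)/26.12 = 1.860
NF = 10 log₁₀(1.860) = 2.70 dB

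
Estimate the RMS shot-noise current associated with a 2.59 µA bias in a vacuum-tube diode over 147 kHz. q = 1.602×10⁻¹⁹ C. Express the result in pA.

349 pA

I_n = √(2qI·B)
2qI·B = 2 × 1.602×10⁻¹⁹ × 2.59×10⁻⁶ × 1.47×10⁵ = 1.22×10⁻¹⁹ A²
I_n = √(1.22×10⁻¹⁹) = 3.49×10⁻¹⁰ A = 349 pA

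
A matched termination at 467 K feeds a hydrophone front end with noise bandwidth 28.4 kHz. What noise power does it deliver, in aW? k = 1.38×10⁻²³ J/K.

P_n = kTB = 1.38×10⁻²³ × 467 × 2.84×10⁴ = 1.83×10⁻¹⁶ W = 183 aW

183 aW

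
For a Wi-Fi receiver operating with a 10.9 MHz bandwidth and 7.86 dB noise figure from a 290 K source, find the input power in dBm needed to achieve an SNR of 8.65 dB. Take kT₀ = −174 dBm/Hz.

−87.1 dBm

Sensitivity = −174 + 10 log₁₀(B) + NF + SNR_min
= −174 + 70.37 + 7.86 + 8.65
= −87.12 dBm → −87.1 dBm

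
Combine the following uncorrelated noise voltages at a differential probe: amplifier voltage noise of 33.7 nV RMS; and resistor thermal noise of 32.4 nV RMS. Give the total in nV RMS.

Uncorrelated sources add in power (mean-square): V_tot = √(ΣV_i²)
V_tot = √[(3.37×10⁻⁸)² + (3.24×10⁻⁸)²] = 4.67×10⁻⁸ V = 46.7 nV

46.7 nV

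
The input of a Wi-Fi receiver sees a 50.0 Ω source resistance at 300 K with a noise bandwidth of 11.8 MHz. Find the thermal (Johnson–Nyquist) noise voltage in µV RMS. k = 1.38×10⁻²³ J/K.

3.13 µV

V_n = √(4kTRB)
4kTRB = 4 × 1.38×10⁻²³ × 300 × 5.00×10¹ × 1.18×10⁷ = 9.77×10⁻¹² V²
V_n = √(9.77×10⁻¹²) = 3.13×10⁻⁶ V = 3.13 µV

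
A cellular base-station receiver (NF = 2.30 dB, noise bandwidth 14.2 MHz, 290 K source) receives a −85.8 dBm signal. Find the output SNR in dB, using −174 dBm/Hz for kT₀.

14.4 dB

Noise floor: N = −174 + 10 log₁₀(B) + NF
10 log₁₀(1.42×10⁷) = 71.52 dB
N = −174 + 71.52 + 2.30 = −100.18 dBm
SNR = P_sig − N = −85.8 − (−100.18) = 14.38 dB → 14.4 dB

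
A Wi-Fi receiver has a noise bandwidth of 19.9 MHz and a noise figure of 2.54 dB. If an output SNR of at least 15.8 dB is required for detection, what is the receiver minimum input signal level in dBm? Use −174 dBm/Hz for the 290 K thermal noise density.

Sensitivity = −174 + 10 log₁₀(B) + NF + SNR_min
= −174 + 72.99 + 2.54 + 15.8
= −82.67 dBm → −82.7 dBm

−82.7 dBm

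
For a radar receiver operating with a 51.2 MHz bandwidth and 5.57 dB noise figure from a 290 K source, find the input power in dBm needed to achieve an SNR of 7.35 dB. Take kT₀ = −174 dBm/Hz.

−84.0 dBm

Sensitivity = −174 + 10 log₁₀(B) + NF + SNR_min
= −174 + 77.09 + 5.57 + 7.35
= −83.99 dBm → −84.0 dBm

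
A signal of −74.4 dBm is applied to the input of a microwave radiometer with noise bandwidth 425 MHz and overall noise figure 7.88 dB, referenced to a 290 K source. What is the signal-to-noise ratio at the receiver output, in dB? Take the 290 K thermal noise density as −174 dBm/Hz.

Noise floor: N = −174 + 10 log₁₀(B) + NF
10 log₁₀(4.25×10⁸) = 86.28 dB
N = −174 + 86.28 + 7.88 = −79.84 dBm
SNR = P_sig − N = −74.4 − (−79.84) = 5.44 dB → 5.4 dB

5.4 dB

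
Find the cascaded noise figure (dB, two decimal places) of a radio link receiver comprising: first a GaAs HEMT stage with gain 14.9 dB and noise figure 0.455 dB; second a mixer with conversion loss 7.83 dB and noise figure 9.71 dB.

1.40 dB

Convert to linear (a loss of L dB is a gain of −L dB): F_i = 10^(NF_i/10), G_i = 10^(G_i,dB/10)
  Stage 1: F_1 = 10^(0.455/10) = 1.110, G_1 = 10^(14.9/10) = 30.90
  Stage 2: F_2 = 10^(9.71/10) = 9.354, G_2 = 10^(−7.83/10) = 0.1648
Friis cascade:
  F = 1.110 + (9.354 − 1)/30.90 = 1.381
NF = 10 log₁₀(1.381) = 1.40 dB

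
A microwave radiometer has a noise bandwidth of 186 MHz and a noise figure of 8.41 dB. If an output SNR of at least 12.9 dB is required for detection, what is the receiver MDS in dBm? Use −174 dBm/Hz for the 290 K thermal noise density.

−70.0 dBm

Sensitivity = −174 + 10 log₁₀(B) + NF + SNR_min
= −174 + 82.7 + 8.41 + 12.9
= −69.99 dBm → −70.0 dBm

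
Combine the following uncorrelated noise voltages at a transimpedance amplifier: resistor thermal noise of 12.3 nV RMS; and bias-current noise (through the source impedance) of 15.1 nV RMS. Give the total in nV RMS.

Uncorrelated sources add in power (mean-square): V_tot = √(ΣV_i²)
V_tot = √[(1.23×10⁻⁸)² + (1.51×10⁻⁸)²] = 1.95×10⁻⁸ V = 19.5 nV

19.5 nV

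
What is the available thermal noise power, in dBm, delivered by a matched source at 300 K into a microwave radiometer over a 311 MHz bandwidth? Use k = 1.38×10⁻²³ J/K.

P_n = kTB = 1.38×10⁻²³ × 300 × 3.11×10⁸ = 1.29×10⁻¹² W
In dBm: 10 log₁₀(1.29×10⁻¹² / 10⁻³) = −88.9 dBm

−88.9 dBm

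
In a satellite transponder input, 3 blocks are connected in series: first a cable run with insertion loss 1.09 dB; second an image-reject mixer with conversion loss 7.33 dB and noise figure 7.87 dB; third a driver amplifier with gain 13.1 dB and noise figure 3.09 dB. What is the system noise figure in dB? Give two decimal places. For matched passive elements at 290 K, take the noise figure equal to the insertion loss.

11.78 dB

Convert to linear (a loss of L dB is a gain of −L dB): F_i = 10^(NF_i/10), G_i = 10^(G_i,dB/10)
  Stage 1: F_1 = 10^(1.09/10) = 1.285, G_1 = 10^(−1.09/10) = 0.7780
  Stage 2: F_2 = 10^(7.87/10) = 6.124, G_2 = 10^(−7.33/10) = 0.1849
  Stage 3: F_3 = 10^(3.09/10) = 2.037, G_3 = 10^(13.1/10) = 20.42
Friis cascade:
  F = 1.285 + (6.124 − 1)/0.7780 + (2.037 − 1)/0.1439 = 15.08
NF = 10 log₁₀(15.08) = 11.78 dB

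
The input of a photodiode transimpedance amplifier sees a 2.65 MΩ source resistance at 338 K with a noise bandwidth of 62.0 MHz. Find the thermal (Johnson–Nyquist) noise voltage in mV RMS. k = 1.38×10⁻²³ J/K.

1.75 mV

V_n = √(4kTRB)
4kTRB = 4 × 1.38×10⁻²³ × 338 × 2.65×10⁶ × 6.20×10⁷ = 3.07×10⁻⁶ V²
V_n = √(3.07×10⁻⁶) = 1.75×10⁻³ V = 1.75 mV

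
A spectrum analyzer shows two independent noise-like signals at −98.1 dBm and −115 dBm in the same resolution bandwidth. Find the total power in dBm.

Convert to linear, add, convert back:
P₁ = 1.55×10⁻¹³ W, P₂ = 3.16×10⁻¹⁵ W
P_tot = 1.58×10⁻¹³ W → 10 log₁₀(P_tot / 10⁻³) = −98.0 dBm

−98.0 dBm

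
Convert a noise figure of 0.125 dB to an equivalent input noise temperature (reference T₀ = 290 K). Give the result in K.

F = 10^(0.125/10) = 1.0292
T_e = (F − 1)·T₀ = (1.0292 − 1) × 290 = 8.47 K

8.47 K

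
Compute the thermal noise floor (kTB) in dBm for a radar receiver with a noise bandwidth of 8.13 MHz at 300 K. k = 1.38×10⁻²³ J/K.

−104.7 dBm

P_n = kTB = 1.38×10⁻²³ × 300 × 8.13×10⁶ = 3.37×10⁻¹⁴ W
In dBm: 10 log₁₀(3.37×10⁻¹⁴ / 10⁻³) = −104.7 dBm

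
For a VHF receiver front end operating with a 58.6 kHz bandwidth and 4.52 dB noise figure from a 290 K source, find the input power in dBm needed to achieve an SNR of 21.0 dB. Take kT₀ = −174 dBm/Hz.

−100.8 dBm

Sensitivity = −174 + 10 log₁₀(B) + NF + SNR_min
= −174 + 47.68 + 4.52 + 21.0
= −100.80 dBm → −100.8 dBm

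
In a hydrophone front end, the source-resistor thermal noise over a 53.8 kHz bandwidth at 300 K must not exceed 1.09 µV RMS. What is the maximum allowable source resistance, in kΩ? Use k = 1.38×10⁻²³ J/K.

1.33 kΩ

Johnson–Nyquist: V_n = √(4kTRB) ⇒ R = V_n² / (4kTB)
4kTB = 4 × 1.38×10⁻²³ × 300 × 5.38×10⁴ = 8.91×10⁻¹⁶
R = (1.09×10⁻⁶)² / 8.91×10⁻¹⁶ = 1.33×10³ Ω = 1.33 kΩ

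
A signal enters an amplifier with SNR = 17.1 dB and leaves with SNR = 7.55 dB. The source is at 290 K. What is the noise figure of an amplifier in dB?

9.55 dB

NF (dB) = SNR_in(dB) − SNR_out(dB) when the source is at T₀
NF = 17.1 − 7.55 = 9.55 dB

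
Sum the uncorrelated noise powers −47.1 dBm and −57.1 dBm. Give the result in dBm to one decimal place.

−46.7 dBm

Convert to linear, add, convert back:
P₁ = 1.95×10⁻⁸ W, P₂ = 1.95×10⁻⁹ W
P_tot = 2.14×10⁻⁸ W → 10 log₁₀(P_tot / 10⁻³) = −46.7 dBm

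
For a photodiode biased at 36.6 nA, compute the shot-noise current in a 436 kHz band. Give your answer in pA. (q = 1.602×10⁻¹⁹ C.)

71.5 pA

I_n = √(2qI·B)
2qI·B = 2 × 1.602×10⁻¹⁹ × 3.66×10⁻⁸ × 4.36×10⁵ = 5.11×10⁻²¹ A²
I_n = √(5.11×10⁻²¹) = 7.15×10⁻¹¹ A = 71.5 pA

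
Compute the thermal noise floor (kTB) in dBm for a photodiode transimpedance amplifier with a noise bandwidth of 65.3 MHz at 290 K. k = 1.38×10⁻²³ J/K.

P_n = kTB = 1.38×10⁻²³ × 290 × 6.53×10⁷ = 2.61×10⁻¹³ W
In dBm: 10 log₁₀(2.61×10⁻¹³ / 10⁻³) = −95.8 dBm

−95.8 dBm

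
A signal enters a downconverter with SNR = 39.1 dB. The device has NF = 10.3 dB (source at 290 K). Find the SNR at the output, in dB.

28.8 dB

By definition F = SNR_in/SNR_out, so in dB: SNR_out = SNR_in − NF
SNR_out = 39.1 − 10.3 = 28.8 dB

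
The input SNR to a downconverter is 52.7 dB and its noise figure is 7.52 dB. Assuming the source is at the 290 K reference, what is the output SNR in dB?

45.18 dB

By definition F = SNR_in/SNR_out, so in dB: SNR_out = SNR_in − NF
SNR_out = 52.7 − 7.52 = 45.18 dB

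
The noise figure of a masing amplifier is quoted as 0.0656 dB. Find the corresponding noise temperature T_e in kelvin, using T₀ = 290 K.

F = 10^(0.0656/10) = 1.01522
T_e = (F − 1)·T₀ = (1.01522 − 1) × 290 = 4.41 K

4.41 K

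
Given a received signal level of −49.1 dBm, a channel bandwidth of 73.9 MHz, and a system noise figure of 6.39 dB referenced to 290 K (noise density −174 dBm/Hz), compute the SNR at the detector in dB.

39.8 dB

Noise floor: N = −174 + 10 log₁₀(B) + NF
10 log₁₀(7.39×10⁷) = 78.69 dB
N = −174 + 78.69 + 6.39 = −88.92 dBm
SNR = P_sig − N = −49.1 − (−88.92) = 39.82 dB → 39.8 dB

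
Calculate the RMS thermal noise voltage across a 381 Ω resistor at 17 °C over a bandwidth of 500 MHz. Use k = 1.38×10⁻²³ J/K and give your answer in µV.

T = 17 °C + 273.15 = 290.15 K
V_n = √(4kTRB)
4kTRB = 4 × 1.38×10⁻²³ × 290.15 × 3.81×10² × 5.00×10⁸ = 3.05×10⁻⁹ V²
V_n = √(3.05×10⁻⁹) = 5.52×10⁻⁵ V = 55.2 µV

55.2 µV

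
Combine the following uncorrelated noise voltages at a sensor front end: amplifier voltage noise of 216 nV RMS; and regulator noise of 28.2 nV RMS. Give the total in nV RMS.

Uncorrelated sources add in power (mean-square): V_tot = √(ΣV_i²)
V_tot = √[(2.16×10⁻⁷)² + (2.82×10⁻⁸)²] = 2.18×10⁻⁷ V = 218 nV

218 nV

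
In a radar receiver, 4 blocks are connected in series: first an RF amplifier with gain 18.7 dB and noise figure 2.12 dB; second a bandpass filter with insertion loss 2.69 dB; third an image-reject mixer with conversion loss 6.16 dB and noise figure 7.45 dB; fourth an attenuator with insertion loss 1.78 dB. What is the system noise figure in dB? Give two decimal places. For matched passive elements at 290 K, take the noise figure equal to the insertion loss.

2.57 dB

Convert to linear (a loss of L dB is a gain of −L dB): F_i = 10^(NF_i/10), G_i = 10^(G_i,dB/10)
  Stage 1: F_1 = 10^(2.12/10) = 1.629, G_1 = 10^(18.7/10) = 74.13
  Stage 2: F_2 = 10^(2.69/10) = 1.858, G_2 = 10^(−2.69/10) = 0.5383
  Stage 3: F_3 = 10^(7.45/10) = 5.559, G_3 = 10^(−6.16/10) = 0.2421
  Stage 4: F_4 = 10^(1.78/10) = 1.507, G_4 = 10^(−1.78/10) = 0.6637
Friis cascade:
  F = 1.629 + (1.858 − 1)/74.13 + (5.559 − 1)/39.90 + (1.507 − 1)/9.661 = 1.808
NF = 10 log₁₀(1.808) = 2.57 dB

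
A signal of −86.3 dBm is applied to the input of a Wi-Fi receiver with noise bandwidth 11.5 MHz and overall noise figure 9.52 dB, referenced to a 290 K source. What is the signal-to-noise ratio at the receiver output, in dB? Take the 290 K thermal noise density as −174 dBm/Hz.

Noise floor: N = −174 + 10 log₁₀(B) + NF
10 log₁₀(1.15×10⁷) = 70.61 dB
N = −174 + 70.61 + 9.52 = −93.87 dBm
SNR = P_sig − N = −86.3 − (−93.87) = 7.57 dB → 7.6 dB

7.6 dB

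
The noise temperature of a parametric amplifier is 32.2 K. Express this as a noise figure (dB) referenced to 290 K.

F = 1 + T_e/T₀ = 1 + 32.2/290 = 1.11103
NF = 10 log₁₀(1.11103) = 0.457 dB

0.457 dB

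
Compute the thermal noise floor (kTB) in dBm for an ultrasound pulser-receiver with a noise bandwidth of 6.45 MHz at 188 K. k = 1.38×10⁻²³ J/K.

−107.8 dBm

P_n = kTB = 1.38×10⁻²³ × 188 × 6.45×10⁶ = 1.67×10⁻¹⁴ W
In dBm: 10 log₁₀(1.67×10⁻¹⁴ / 10⁻³) = −107.8 dBm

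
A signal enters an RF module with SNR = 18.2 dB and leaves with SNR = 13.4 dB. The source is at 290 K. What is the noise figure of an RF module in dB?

4.8 dB

NF (dB) = SNR_in(dB) − SNR_out(dB) when the source is at T₀
NF = 18.2 − 13.4 = 4.8 dB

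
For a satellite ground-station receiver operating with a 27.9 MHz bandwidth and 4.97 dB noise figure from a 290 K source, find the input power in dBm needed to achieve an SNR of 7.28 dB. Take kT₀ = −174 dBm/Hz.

Sensitivity = −174 + 10 log₁₀(B) + NF + SNR_min
= −174 + 74.46 + 4.97 + 7.28
= −87.29 dBm → −87.3 dBm

−87.3 dBm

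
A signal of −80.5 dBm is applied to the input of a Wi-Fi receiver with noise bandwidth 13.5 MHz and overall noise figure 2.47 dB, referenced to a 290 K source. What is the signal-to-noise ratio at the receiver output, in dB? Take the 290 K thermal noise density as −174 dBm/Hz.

Noise floor: N = −174 + 10 log₁₀(B) + NF
10 log₁₀(1.35×10⁷) = 71.3 dB
N = −174 + 71.3 + 2.47 = −100.23 dBm
SNR = P_sig − N = −80.5 − (−100.23) = 19.73 dB → 19.7 dB

19.7 dB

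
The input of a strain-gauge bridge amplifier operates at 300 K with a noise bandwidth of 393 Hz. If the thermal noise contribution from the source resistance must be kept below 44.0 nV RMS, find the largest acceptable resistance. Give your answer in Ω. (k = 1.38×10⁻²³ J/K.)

Johnson–Nyquist: V_n = √(4kTRB) ⇒ R = V_n² / (4kTB)
4kTB = 4 × 1.38×10⁻²³ × 300 × 3.93×10² = 6.51×10⁻¹⁸
R = (4.40×10⁻⁸)² / 6.51×10⁻¹⁸ = 2.97×10² Ω = 297 Ω

297 Ω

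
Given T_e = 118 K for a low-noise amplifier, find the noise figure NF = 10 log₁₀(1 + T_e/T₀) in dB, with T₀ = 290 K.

F = 1 + T_e/T₀ = 1 + 118/290 = 1.4069
NF = 10 log₁₀(1.4069) = 1.48 dB

1.48 dB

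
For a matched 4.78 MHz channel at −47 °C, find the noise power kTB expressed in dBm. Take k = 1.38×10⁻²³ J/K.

−108.3 dBm

T = −47 °C + 273.15 = 226.15 K
P_n = kTB = 1.38×10⁻²³ × 226.15 × 4.78×10⁶ = 1.49×10⁻¹⁴ W
In dBm: 10 log₁₀(1.49×10⁻¹⁴ / 10⁻³) = −108.3 dBm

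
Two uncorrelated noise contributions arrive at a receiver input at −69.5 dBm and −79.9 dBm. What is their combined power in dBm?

Convert to linear, add, convert back:
P₁ = 1.12×10⁻¹⁰ W, P₂ = 1.02×10⁻¹¹ W
P_tot = 1.22×10⁻¹⁰ W → 10 log₁₀(P_tot / 10⁻³) = −69.1 dBm

−69.1 dBm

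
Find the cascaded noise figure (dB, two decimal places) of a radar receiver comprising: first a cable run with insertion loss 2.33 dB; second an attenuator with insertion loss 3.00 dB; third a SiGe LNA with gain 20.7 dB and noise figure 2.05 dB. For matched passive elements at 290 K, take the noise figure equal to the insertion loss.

Convert to linear (a loss of L dB is a gain of −L dB): F_i = 10^(NF_i/10), G_i = 10^(G_i,dB/10)
  Stage 1: F_1 = 10^(2.33/10) = 1.710, G_1 = 10^(−2.33/10) = 0.5848
  Stage 2: F_2 = 10^(3.00/10) = 1.995, G_2 = 10^(−3.00/10) = 0.5012
  Stage 3: F_3 = 10^(2.05/10) = 1.603, G_3 = 10^(20.7/10) = 117.5
Friis cascade:
  F = 1.710 + (1.995 − 1)/0.5848 + (1.603 − 1)/0.2931 = 5.470
NF = 10 log₁₀(5.470) = 7.38 dB

7.38 dB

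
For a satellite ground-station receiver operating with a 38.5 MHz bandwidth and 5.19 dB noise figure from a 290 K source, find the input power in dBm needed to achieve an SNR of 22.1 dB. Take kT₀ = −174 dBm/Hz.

−70.9 dBm

Sensitivity = −174 + 10 log₁₀(B) + NF + SNR_min
= −174 + 75.85 + 5.19 + 22.1
= −70.86 dBm → −70.9 dBm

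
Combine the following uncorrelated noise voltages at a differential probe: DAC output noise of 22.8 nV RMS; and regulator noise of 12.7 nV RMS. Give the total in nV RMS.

Uncorrelated sources add in power (mean-square): V_tot = √(ΣV_i²)
V_tot = √[(2.28×10⁻⁸)² + (1.27×10⁻⁸)²] = 2.61×10⁻⁸ V = 26.1 nV

26.1 nV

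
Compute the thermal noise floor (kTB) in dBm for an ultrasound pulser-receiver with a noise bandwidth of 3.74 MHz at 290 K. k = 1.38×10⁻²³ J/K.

−108.2 dBm

P_n = kTB = 1.38×10⁻²³ × 290 × 3.74×10⁶ = 1.50×10⁻¹⁴ W
In dBm: 10 log₁₀(1.50×10⁻¹⁴ / 10⁻³) = −108.2 dBm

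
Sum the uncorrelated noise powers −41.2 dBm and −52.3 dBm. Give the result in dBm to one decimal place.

−40.9 dBm

Convert to linear, add, convert back:
P₁ = 7.59×10⁻⁸ W, P₂ = 5.89×10⁻⁹ W
P_tot = 8.17×10⁻⁸ W → 10 log₁₀(P_tot / 10⁻³) = −40.9 dBm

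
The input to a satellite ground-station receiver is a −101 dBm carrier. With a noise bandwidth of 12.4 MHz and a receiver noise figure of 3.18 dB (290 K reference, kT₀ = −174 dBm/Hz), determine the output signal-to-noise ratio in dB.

Noise floor: N = −174 + 10 log₁₀(B) + NF
10 log₁₀(1.24×10⁷) = 70.93 dB
N = −174 + 70.93 + 3.18 = −99.89 dBm
SNR = P_sig − N = −101 − (−99.89) = −1.11 dB → −1.1 dB

−1.1 dB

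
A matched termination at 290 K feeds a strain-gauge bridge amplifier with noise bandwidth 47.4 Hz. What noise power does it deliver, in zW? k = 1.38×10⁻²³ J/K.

P_n = kTB = 1.38×10⁻²³ × 290 × 4.74×10¹ = 1.90×10⁻¹⁹ W = 190 zW

190 zW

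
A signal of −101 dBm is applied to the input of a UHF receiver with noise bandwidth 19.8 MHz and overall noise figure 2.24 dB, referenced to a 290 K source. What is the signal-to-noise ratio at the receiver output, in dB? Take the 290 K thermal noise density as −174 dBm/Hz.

Noise floor: N = −174 + 10 log₁₀(B) + NF
10 log₁₀(1.98×10⁷) = 72.97 dB
N = −174 + 72.97 + 2.24 = −98.79 dBm
SNR = P_sig − N = −101 − (−98.79) = −2.21 dB → −2.2 dB

−2.2 dB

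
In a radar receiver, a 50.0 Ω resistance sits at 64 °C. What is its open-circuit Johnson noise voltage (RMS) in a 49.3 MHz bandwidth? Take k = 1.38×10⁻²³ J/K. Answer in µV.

6.77 µV

T = 64 °C + 273.15 = 337.15 K
V_n = √(4kTRB)
4kTRB = 4 × 1.38×10⁻²³ × 337.15 × 5.00×10¹ × 4.93×10⁷ = 4.59×10⁻¹¹ V²
V_n = √(4.59×10⁻¹¹) = 6.77×10⁻⁶ V = 6.77 µV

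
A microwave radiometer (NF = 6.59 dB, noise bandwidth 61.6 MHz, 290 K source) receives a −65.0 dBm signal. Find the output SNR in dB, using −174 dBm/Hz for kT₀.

24.5 dB

Noise floor: N = −174 + 10 log₁₀(B) + NF
10 log₁₀(6.16×10⁷) = 77.9 dB
N = −174 + 77.9 + 6.59 = −89.51 dBm
SNR = P_sig − N = −65.0 − (−89.51) = 24.51 dB → 24.5 dB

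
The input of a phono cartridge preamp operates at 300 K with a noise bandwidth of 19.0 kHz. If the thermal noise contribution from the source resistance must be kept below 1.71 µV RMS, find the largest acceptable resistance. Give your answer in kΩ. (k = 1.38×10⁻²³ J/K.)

Johnson–Nyquist: V_n = √(4kTRB) ⇒ R = V_n² / (4kTB)
4kTB = 4 × 1.38×10⁻²³ × 300 × 1.90×10⁴ = 3.15×10⁻¹⁶
R = (1.71×10⁻⁶)² / 3.15×10⁻¹⁶ = 9.29×10³ Ω = 9.29 kΩ

9.29 kΩ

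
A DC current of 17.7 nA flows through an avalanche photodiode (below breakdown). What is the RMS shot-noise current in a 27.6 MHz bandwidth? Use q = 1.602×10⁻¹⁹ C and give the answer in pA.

396 pA

I_n = √(2qI·B)
2qI·B = 2 × 1.602×10⁻¹⁹ × 1.77×10⁻⁸ × 2.76×10⁷ = 1.57×10⁻¹⁹ A²
I_n = √(1.57×10⁻¹⁹) = 3.96×10⁻¹⁰ A = 396 pA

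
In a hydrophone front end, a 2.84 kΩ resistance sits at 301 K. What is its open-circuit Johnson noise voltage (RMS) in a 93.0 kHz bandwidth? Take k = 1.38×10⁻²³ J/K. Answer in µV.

V_n = √(4kTRB)
4kTRB = 4 × 1.38×10⁻²³ × 301 × 2.84×10³ × 9.30×10⁴ = 4.39×10⁻¹² V²
V_n = √(4.39×10⁻¹²) = 2.09×10⁻⁶ V = 2.09 µV

2.09 µV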